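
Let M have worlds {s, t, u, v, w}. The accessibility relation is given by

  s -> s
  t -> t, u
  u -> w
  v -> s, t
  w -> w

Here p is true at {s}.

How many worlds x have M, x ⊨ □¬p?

s: successors {s}; ¬p there: s:F. ✗
t: successors {t, u}; ¬p there: t:T, u:T. ✓
u: successors {w}; ¬p there: w:T. ✓
v: successors {s, t}; ¬p there: s:F, t:T. ✗
w: successors {w}; ¬p there: w:T. ✓
Satisfying worlds: {t, u, w}.

3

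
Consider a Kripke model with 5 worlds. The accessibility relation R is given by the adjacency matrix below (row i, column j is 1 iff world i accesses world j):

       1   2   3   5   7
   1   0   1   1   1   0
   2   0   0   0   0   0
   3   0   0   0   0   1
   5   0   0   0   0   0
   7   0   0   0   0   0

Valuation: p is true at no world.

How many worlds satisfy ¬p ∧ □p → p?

1: ¬p ∧ □p is F, p is F. ✓
2: ¬p ∧ □p is T, p is F. ✗
3: ¬p ∧ □p is F, p is F. ✓
5: ¬p ∧ □p is T, p is F. ✗
7: ¬p ∧ □p is T, p is F. ✗
Satisfying worlds: {1, 3}.

2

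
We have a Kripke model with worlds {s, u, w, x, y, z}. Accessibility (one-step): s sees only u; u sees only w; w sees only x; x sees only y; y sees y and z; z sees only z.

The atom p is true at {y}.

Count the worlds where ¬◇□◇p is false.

2

s: ◇□◇p is F. ✓
u: ◇□◇p is T. ✗
w: ◇□◇p is T. ✗
x: ◇□◇p is F. ✓
y: ◇□◇p is F. ✓
z: ◇□◇p is F. ✓
Satisfying worlds: {s, x, y, z}.
So ¬◇□◇p fails at the other 2 worlds.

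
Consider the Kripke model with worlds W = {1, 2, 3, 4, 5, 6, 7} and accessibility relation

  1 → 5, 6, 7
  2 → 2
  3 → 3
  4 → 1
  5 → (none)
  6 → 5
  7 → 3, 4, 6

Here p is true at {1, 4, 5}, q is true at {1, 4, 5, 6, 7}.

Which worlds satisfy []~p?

1: successors {5, 6, 7}; ~p there: 5:F, 6:T, 7:T. ✗
2: successors {2}; ~p there: 2:T. ✓
3: successors {3}; ~p there: 3:T. ✓
4: successors {1}; ~p there: 1:F. ✗
5: no successors, so []~p holds vacuously. ✓
6: successors {5}; ~p there: 5:F. ✗
7: successors {3, 4, 6}; ~p there: 3:T, 4:F, 6:T. ✗

{2, 3, 5}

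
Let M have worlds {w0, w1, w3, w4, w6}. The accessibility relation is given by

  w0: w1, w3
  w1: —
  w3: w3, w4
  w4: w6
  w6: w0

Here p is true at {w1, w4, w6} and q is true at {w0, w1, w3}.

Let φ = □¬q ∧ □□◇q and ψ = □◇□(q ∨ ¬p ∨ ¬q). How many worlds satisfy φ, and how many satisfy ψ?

For □¬q ∧ □□◇q:
w0: □¬q is F, □□◇q is F. ✗
w1: □¬q is T, □□◇q is T. ✓
w3: □¬q is F, □□◇q is F. ✗
w4: □¬q is T, □□◇q is T. ✓
w6: □¬q is F, □□◇q is F. ✗
— 2 worlds.
For □◇□(q ∨ ¬p ∨ ¬q):
w0: successors {w1, w3}; ◇□(q ∨ ¬p ∨ ¬q) there: w1:F, w3:T. ✗
w1: no successors, so □◇□(q ∨ ¬p ∨ ¬q) holds vacuously. ✓
w3: successors {w3, w4}; ◇□(q ∨ ¬p ∨ ¬q) there: w3:T, w4:T. ✓
w4: successors {w6}; ◇□(q ∨ ¬p ∨ ¬q) there: w6:T. ✓
w6: successors {w0}; ◇□(q ∨ ¬p ∨ ¬q) there: w0:T. ✓
— 4 worlds.

2 and 4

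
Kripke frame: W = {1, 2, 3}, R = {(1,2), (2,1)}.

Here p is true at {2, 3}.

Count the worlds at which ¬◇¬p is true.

1: ◇¬p is F. ✓
2: ◇¬p is T. ✗
3: ◇¬p is F. ✓
Satisfying worlds: {1, 3}.

2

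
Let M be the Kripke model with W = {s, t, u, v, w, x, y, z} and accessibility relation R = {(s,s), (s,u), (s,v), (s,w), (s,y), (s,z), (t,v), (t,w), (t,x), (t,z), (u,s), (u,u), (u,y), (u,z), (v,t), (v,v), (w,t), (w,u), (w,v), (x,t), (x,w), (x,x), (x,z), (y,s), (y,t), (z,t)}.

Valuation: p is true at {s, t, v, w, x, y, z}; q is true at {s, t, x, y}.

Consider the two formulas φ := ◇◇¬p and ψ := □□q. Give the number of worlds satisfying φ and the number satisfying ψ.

6 and 0

For ◇◇¬p:
s: successors {s, u, v, w, y, z}; ◇¬p there: s:T, u:T, v:F, w:T, y:F, z:F. ✓
t: successors {v, w, x, z}; ◇¬p there: v:F, w:T, x:F, z:F. ✓
u: successors {s, u, y, z}; ◇¬p there: s:T, u:T, y:F, z:F. ✓
v: successors {t, v}; ◇¬p there: t:F, v:F. ✗
w: successors {t, u, v}; ◇¬p there: t:F, u:T, v:F. ✓
x: successors {t, w, x, z}; ◇¬p there: t:F, w:T, x:F, z:F. ✓
y: successors {s, t}; ◇¬p there: s:T, t:F. ✓
z: successors {t}; ◇¬p there: t:F. ✗
— 6 worlds.
For □□q:
s: successors {s, u, v, w, y, z}; □q there: s:F, u:F, v:F, w:F, y:T, z:T. ✗
t: successors {v, w, x, z}; □q there: v:F, w:F, x:F, z:T. ✗
u: successors {s, u, y, z}; □q there: s:F, u:F, y:T, z:T. ✗
v: successors {t, v}; □q there: t:F, v:F. ✗
w: successors {t, u, v}; □q there: t:F, u:F, v:F. ✗
x: successors {t, w, x, z}; □q there: t:F, w:F, x:F, z:T. ✗
y: successors {s, t}; □q there: s:F, t:F. ✗
z: successors {t}; □q there: t:F. ✗
— 0 worlds.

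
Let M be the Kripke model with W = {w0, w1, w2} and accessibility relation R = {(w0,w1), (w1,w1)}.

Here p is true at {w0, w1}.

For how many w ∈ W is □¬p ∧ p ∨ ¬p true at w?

1

w0: □¬p ∧ p is F, ¬p is F. ✗
w1: □¬p ∧ p is F, ¬p is F. ✗
w2: □¬p ∧ p is F, ¬p is T. ✓
Satisfying worlds: {w2}.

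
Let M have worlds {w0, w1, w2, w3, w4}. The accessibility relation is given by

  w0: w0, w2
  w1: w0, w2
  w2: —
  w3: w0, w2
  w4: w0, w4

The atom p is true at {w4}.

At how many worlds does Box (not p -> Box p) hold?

w0: successors {w0, w2}; not p -> Box p there: w0:F, w2:T. ✗
w1: successors {w0, w2}; not p -> Box p there: w0:F, w2:T. ✗
w2: no successors, so Box (not p -> Box p) holds vacuously. ✓
w3: successors {w0, w2}; not p -> Box p there: w0:F, w2:T. ✗
w4: successors {w0, w4}; not p -> Box p there: w0:F, w4:T. ✗
Satisfying worlds: {w2}.

1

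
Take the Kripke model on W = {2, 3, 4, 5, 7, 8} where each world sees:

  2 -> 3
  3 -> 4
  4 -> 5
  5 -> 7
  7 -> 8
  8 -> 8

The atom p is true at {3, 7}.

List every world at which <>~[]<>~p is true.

2: successors {3}; ~[]<>~p there: 3:F. ✗
3: successors {4}; ~[]<>~p there: 4:T. ✓
4: successors {5}; ~[]<>~p there: 5:F. ✗
5: successors {7}; ~[]<>~p there: 7:F. ✗
7: successors {8}; ~[]<>~p there: 8:F. ✗
8: successors {8}; ~[]<>~p there: 8:F. ✗

{3}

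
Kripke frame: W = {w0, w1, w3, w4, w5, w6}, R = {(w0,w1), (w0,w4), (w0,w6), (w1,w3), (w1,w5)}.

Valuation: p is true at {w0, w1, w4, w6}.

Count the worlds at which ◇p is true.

1

w0: successors {w1, w4, w6}; p there: w1:T, w4:T, w6:T. ✓
w1: successors {w3, w5}; p there: w3:F, w5:F. ✗
w3: no successors, so ◇p fails. ✗
w4: no successors, so ◇p fails. ✗
w5: no successors, so ◇p fails. ✗
w6: no successors, so ◇p fails. ✗
Satisfying worlds: {w0}.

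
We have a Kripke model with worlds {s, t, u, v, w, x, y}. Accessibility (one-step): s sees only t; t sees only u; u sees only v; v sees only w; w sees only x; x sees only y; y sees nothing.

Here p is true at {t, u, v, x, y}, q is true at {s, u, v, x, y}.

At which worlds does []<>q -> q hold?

{s, u, v, x, y}

s: []<>q is T, q is T. ✓
t: []<>q is T, q is F. ✗
u: []<>q is F, q is T. ✓
v: []<>q is T, q is T. ✓
w: []<>q is T, q is F. ✗
x: []<>q is F, q is T. ✓
y: []<>q is T, q is T. ✓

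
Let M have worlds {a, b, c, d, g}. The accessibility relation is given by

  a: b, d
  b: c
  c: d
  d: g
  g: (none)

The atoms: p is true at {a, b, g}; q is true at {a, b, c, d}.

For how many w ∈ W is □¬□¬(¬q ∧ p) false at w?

a: successors {b, d}; ¬□¬(¬q ∧ p) there: b:F, d:T. ✗
b: successors {c}; ¬□¬(¬q ∧ p) there: c:F. ✗
c: successors {d}; ¬□¬(¬q ∧ p) there: d:T. ✓
d: successors {g}; ¬□¬(¬q ∧ p) there: g:F. ✗
g: no successors, so □¬□¬(¬q ∧ p) holds vacuously. ✓
Satisfying worlds: {c, g}.
So □¬□¬(¬q ∧ p) fails at the other 3 worlds.

3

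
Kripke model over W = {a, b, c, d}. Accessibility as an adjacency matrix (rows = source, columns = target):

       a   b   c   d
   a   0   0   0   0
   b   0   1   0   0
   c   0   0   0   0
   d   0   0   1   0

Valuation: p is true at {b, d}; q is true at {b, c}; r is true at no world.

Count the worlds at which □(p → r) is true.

3

a: no successors, so □(p → r) holds vacuously. ✓
b: successors {b}; p → r there: b:F. ✗
c: no successors, so □(p → r) holds vacuously. ✓
d: successors {c}; p → r there: c:T. ✓
Satisfying worlds: {a, c, d}.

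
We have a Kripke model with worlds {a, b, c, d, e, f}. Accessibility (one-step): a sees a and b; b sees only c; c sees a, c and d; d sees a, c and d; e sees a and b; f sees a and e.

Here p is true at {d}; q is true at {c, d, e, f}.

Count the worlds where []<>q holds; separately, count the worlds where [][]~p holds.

1 and 3

For []<>q:
a: successors {a, b}; <>q there: a:F, b:T. ✗
b: successors {c}; <>q there: c:T. ✓
c: successors {a, c, d}; <>q there: a:F, c:T, d:T. ✗
d: successors {a, c, d}; <>q there: a:F, c:T, d:T. ✗
e: successors {a, b}; <>q there: a:F, b:T. ✗
f: successors {a, e}; <>q there: a:F, e:F. ✗
— 1 world.
For [][]~p:
a: successors {a, b}; []~p there: a:T, b:T. ✓
b: successors {c}; []~p there: c:F. ✗
c: successors {a, c, d}; []~p there: a:T, c:F, d:F. ✗
d: successors {a, c, d}; []~p there: a:T, c:F, d:F. ✗
e: successors {a, b}; []~p there: a:T, b:T. ✓
f: successors {a, e}; []~p there: a:T, e:T. ✓
— 3 worlds.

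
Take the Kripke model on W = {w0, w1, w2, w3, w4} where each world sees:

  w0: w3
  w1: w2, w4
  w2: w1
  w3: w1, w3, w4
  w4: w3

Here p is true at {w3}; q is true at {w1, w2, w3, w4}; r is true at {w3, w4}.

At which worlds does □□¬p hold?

{w2}

w0: successors {w3}; □¬p there: w3:F. ✗
w1: successors {w2, w4}; □¬p there: w2:T, w4:F. ✗
w2: successors {w1}; □¬p there: w1:T. ✓
w3: successors {w1, w3, w4}; □¬p there: w1:T, w3:F, w4:F. ✗
w4: successors {w3}; □¬p there: w3:F. ✗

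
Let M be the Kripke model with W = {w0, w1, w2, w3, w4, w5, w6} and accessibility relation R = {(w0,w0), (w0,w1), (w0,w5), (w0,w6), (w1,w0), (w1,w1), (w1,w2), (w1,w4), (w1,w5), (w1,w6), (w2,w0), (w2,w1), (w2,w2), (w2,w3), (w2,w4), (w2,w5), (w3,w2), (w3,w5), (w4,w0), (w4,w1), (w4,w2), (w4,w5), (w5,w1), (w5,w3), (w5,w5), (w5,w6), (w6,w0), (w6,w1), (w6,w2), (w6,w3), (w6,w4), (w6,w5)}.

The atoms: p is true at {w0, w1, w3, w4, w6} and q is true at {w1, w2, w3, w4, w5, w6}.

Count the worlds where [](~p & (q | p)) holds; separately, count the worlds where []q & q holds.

1 and 2

For [](~p & (q | p)):
w0: successors {w0, w1, w5, w6}; ~p & (q | p) there: w0:F, w1:F, w5:T, w6:F. ✗
w1: successors {w0, w1, w2, w4, w5, w6}; ~p & (q | p) there: w0:F, w1:F, w2:T, w4:F, w5:T, w6:F. ✗
w2: successors {w0, w1, w2, w3, w4, w5}; ~p & (q | p) there: w0:F, w1:F, w2:T, w3:F, w4:F, w5:T. ✗
w3: successors {w2, w5}; ~p & (q | p) there: w2:T, w5:T. ✓
w4: successors {w0, w1, w2, w5}; ~p & (q | p) there: w0:F, w1:F, w2:T, w5:T. ✗
w5: successors {w1, w3, w5, w6}; ~p & (q | p) there: w1:F, w3:F, w5:T, w6:F. ✗
w6: successors {w0, w1, w2, w3, w4, w5}; ~p & (q | p) there: w0:F, w1:F, w2:T, w3:F, w4:F, w5:T. ✗
— 1 world.
For []q & q:
w0: []q is F, q is F. ✗
w1: []q is F, q is T. ✗
w2: []q is F, q is T. ✗
w3: []q is T, q is T. ✓
w4: []q is F, q is T. ✗
w5: []q is T, q is T. ✓
w6: []q is F, q is T. ✗
— 2 worlds.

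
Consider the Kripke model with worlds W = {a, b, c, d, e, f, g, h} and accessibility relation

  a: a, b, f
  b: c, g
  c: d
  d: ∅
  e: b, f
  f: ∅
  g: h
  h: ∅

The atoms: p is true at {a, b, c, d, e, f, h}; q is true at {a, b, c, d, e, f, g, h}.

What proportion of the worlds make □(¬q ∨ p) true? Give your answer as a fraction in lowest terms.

a: successors {a, b, f}; ¬q ∨ p there: a:T, b:T, f:T. ✓
b: successors {c, g}; ¬q ∨ p there: c:T, g:F. ✗
c: successors {d}; ¬q ∨ p there: d:T. ✓
d: no successors, so □(¬q ∨ p) holds vacuously. ✓
e: successors {b, f}; ¬q ∨ p there: b:T, f:T. ✓
f: no successors, so □(¬q ∨ p) holds vacuously. ✓
g: successors {h}; ¬q ∨ p there: h:T. ✓
h: no successors, so □(¬q ∨ p) holds vacuously. ✓
That's 7 of 8 worlds, so 7/8.

7/8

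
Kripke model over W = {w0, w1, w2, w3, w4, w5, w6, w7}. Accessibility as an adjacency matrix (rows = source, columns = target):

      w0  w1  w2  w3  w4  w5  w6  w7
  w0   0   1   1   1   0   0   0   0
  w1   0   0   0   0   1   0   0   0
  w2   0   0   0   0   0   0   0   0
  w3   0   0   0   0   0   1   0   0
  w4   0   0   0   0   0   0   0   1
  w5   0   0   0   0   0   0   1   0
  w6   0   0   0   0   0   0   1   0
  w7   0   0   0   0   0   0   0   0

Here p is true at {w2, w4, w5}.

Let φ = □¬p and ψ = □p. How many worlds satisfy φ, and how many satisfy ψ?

5 and 4

For □¬p:
w0: successors {w1, w2, w3}; ¬p there: w1:T, w2:F, w3:T. ✗
w1: successors {w4}; ¬p there: w4:F. ✗
w2: no successors, so □¬p holds vacuously. ✓
w3: successors {w5}; ¬p there: w5:F. ✗
w4: successors {w7}; ¬p there: w7:T. ✓
w5: successors {w6}; ¬p there: w6:T. ✓
w6: successors {w6}; ¬p there: w6:T. ✓
w7: no successors, so □¬p holds vacuously. ✓
— 5 worlds.
For □p:
w0: successors {w1, w2, w3}; p there: w1:F, w2:T, w3:F. ✗
w1: successors {w4}; p there: w4:T. ✓
w2: no successors, so □p holds vacuously. ✓
w3: successors {w5}; p there: w5:T. ✓
w4: successors {w7}; p there: w7:F. ✗
w5: successors {w6}; p there: w6:F. ✗
w6: successors {w6}; p there: w6:F. ✗
w7: no successors, so □p holds vacuously. ✓
— 4 worlds.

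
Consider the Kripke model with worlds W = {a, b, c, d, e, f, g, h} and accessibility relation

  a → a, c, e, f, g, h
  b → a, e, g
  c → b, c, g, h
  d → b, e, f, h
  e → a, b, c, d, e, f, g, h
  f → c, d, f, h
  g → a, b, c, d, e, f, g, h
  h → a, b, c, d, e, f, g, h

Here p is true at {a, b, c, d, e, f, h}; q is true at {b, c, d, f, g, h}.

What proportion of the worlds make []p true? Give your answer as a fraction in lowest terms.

1/4

a: successors {a, c, e, f, g, h}; p there: a:T, c:T, e:T, f:T, g:F, h:T. ✗
b: successors {a, e, g}; p there: a:T, e:T, g:F. ✗
c: successors {b, c, g, h}; p there: b:T, c:T, g:F, h:T. ✗
d: successors {b, e, f, h}; p there: b:T, e:T, f:T, h:T. ✓
e: successors {a, b, c, d, e, f, g, h}; p there: a:T, b:T, c:T, d:T, e:T, f:T, g:F, h:T. ✗
f: successors {c, d, f, h}; p there: c:T, d:T, f:T, h:T. ✓
g: successors {a, b, c, d, e, f, g, h}; p there: a:T, b:T, c:T, d:T, e:T, f:T, g:F, h:T. ✗
h: successors {a, b, c, d, e, f, g, h}; p there: a:T, b:T, c:T, d:T, e:T, f:T, g:F, h:T. ✗
That's 2 of 8 worlds, so 2/8 = 1/4.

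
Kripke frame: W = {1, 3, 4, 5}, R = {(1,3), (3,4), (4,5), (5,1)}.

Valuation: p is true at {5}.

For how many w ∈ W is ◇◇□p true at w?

1

1: successors {3}; ◇□p there: 3:T. ✓
3: successors {4}; ◇□p there: 4:F. ✗
4: successors {5}; ◇□p there: 5:F. ✗
5: successors {1}; ◇□p there: 1:F. ✗
Satisfying worlds: {1}.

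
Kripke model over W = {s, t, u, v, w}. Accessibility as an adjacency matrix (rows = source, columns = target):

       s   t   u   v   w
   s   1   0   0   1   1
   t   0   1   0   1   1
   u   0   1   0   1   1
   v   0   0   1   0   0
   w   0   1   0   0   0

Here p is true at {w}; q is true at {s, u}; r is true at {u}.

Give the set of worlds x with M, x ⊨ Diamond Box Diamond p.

s: successors {s, v, w}; Box Diamond p there: s:F, v:T, w:T. ✓
t: successors {t, v, w}; Box Diamond p there: t:F, v:T, w:T. ✓
u: successors {t, v, w}; Box Diamond p there: t:F, v:T, w:T. ✓
v: successors {u}; Box Diamond p there: u:F. ✗
w: successors {t}; Box Diamond p there: t:F. ✗

{s, t, u}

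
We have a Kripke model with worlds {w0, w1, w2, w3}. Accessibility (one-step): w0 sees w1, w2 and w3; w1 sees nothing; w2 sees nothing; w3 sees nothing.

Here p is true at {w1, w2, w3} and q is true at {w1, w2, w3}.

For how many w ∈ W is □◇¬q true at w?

3

w0: successors {w1, w2, w3}; ◇¬q there: w1:F, w2:F, w3:F. ✗
w1: no successors, so □◇¬q holds vacuously. ✓
w2: no successors, so □◇¬q holds vacuously. ✓
w3: no successors, so □◇¬q holds vacuously. ✓
Satisfying worlds: {w1, w2, w3}.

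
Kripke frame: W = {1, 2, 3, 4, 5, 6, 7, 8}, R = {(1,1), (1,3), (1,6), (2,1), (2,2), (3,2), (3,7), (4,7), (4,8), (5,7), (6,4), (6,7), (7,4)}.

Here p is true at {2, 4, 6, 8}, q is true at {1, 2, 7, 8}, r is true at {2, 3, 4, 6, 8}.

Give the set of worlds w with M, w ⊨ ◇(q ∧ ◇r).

1: successors {1, 3, 6}; q ∧ ◇r there: 1:T, 3:F, 6:F. ✓
2: successors {1, 2}; q ∧ ◇r there: 1:T, 2:T. ✓
3: successors {2, 7}; q ∧ ◇r there: 2:T, 7:T. ✓
4: successors {7, 8}; q ∧ ◇r there: 7:T, 8:F. ✓
5: successors {7}; q ∧ ◇r there: 7:T. ✓
6: successors {4, 7}; q ∧ ◇r there: 4:F, 7:T. ✓
7: successors {4}; q ∧ ◇r there: 4:F. ✗
8: no successors, so ◇(q ∧ ◇r) fails. ✗

{1, 2, 3, 4, 5, 6}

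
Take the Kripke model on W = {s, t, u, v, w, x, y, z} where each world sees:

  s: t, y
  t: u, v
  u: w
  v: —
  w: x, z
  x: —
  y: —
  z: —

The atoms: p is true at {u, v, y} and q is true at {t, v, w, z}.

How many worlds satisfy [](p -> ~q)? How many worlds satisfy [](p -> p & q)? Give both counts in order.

7 and 6

For [](p -> ~q):
s: successors {t, y}; p -> ~q there: t:T, y:T. ✓
t: successors {u, v}; p -> ~q there: u:T, v:F. ✗
u: successors {w}; p -> ~q there: w:T. ✓
v: no successors, so [](p -> ~q) holds vacuously. ✓
w: successors {x, z}; p -> ~q there: x:T, z:T. ✓
x: no successors, so [](p -> ~q) holds vacuously. ✓
y: no successors, so [](p -> ~q) holds vacuously. ✓
z: no successors, so [](p -> ~q) holds vacuously. ✓
— 7 worlds.
For [](p -> p & q):
s: successors {t, y}; p -> p & q there: t:T, y:F. ✗
t: successors {u, v}; p -> p & q there: u:F, v:T. ✗
u: successors {w}; p -> p & q there: w:T. ✓
v: no successors, so [](p -> p & q) holds vacuously. ✓
w: successors {x, z}; p -> p & q there: x:T, z:T. ✓
x: no successors, so [](p -> p & q) holds vacuously. ✓
y: no successors, so [](p -> p & q) holds vacuously. ✓
z: no successors, so [](p -> p & q) holds vacuously. ✓
— 6 worlds.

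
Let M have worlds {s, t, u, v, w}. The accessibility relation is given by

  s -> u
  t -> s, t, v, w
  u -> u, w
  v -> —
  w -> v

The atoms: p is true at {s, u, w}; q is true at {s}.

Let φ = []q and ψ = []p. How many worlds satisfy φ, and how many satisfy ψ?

For []q:
s: successors {u}; q there: u:F. ✗
t: successors {s, t, v, w}; q there: s:T, t:F, v:F, w:F. ✗
u: successors {u, w}; q there: u:F, w:F. ✗
v: no successors, so []q holds vacuously. ✓
w: successors {v}; q there: v:F. ✗
— 1 world.
For []p:
s: successors {u}; p there: u:T. ✓
t: successors {s, t, v, w}; p there: s:T, t:F, v:F, w:T. ✗
u: successors {u, w}; p there: u:T, w:T. ✓
v: no successors, so []p holds vacuously. ✓
w: successors {v}; p there: v:F. ✗
— 3 worlds.

1 and 3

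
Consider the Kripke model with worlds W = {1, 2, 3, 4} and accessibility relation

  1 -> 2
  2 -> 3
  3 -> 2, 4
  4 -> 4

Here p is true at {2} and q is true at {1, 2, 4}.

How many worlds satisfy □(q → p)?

1: successors {2}; q → p there: 2:T. ✓
2: successors {3}; q → p there: 3:T. ✓
3: successors {2, 4}; q → p there: 2:T, 4:F. ✗
4: successors {4}; q → p there: 4:F. ✗
Satisfying worlds: {1, 2}.

2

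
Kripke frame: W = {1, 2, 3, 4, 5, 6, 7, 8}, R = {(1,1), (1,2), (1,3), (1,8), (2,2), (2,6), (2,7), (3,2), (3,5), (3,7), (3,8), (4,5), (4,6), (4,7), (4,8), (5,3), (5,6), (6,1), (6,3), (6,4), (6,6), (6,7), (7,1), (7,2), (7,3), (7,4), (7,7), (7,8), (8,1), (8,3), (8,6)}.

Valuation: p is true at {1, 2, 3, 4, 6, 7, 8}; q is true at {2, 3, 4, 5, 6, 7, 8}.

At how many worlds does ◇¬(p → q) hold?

4

1: successors {1, 2, 3, 8}; ¬(p → q) there: 1:T, 2:F, 3:F, 8:F. ✓
2: successors {2, 6, 7}; ¬(p → q) there: 2:F, 6:F, 7:F. ✗
3: successors {2, 5, 7, 8}; ¬(p → q) there: 2:F, 5:F, 7:F, 8:F. ✗
4: successors {5, 6, 7, 8}; ¬(p → q) there: 5:F, 6:F, 7:F, 8:F. ✗
5: successors {3, 6}; ¬(p → q) there: 3:F, 6:F. ✗
6: successors {1, 3, 4, 6, 7}; ¬(p → q) there: 1:T, 3:F, 4:F, 6:F, 7:F. ✓
7: successors {1, 2, 3, 4, 7, 8}; ¬(p → q) there: 1:T, 2:F, 3:F, 4:F, 7:F, 8:F. ✓
8: successors {1, 3, 6}; ¬(p → q) there: 1:T, 3:F, 6:F. ✓
Satisfying worlds: {1, 6, 7, 8}.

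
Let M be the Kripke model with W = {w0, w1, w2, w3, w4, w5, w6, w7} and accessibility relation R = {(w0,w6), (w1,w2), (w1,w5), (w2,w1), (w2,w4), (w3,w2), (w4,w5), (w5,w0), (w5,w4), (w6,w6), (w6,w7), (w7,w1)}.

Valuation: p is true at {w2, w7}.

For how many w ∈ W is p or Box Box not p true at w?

w0: p is F, Box Box not p is F. ✗
w1: p is F, Box Box not p is T. ✓
w2: p is T, Box Box not p is F. ✓
w3: p is F, Box Box not p is T. ✓
w4: p is F, Box Box not p is T. ✓
w5: p is F, Box Box not p is T. ✓
w6: p is F, Box Box not p is F. ✗
w7: p is T, Box Box not p is F. ✓
Satisfying worlds: {w1, w2, w3, w4, w5, w7}.

6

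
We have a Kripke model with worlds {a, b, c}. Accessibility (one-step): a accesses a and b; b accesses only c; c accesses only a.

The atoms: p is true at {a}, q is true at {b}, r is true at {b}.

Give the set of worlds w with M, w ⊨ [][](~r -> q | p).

a: successors {a, b}; [](~r -> q | p) there: a:T, b:F. ✗
b: successors {c}; [](~r -> q | p) there: c:T. ✓
c: successors {a}; [](~r -> q | p) there: a:T. ✓

{b, c}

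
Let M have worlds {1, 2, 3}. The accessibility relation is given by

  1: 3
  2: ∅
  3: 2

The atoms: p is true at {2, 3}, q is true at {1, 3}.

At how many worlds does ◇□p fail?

1: successors {3}; □p there: 3:T. ✓
2: no successors, so ◇□p fails. ✗
3: successors {2}; □p there: 2:T. ✓
Satisfying worlds: {1, 3}.
So ◇□p fails at the other 1 world.

1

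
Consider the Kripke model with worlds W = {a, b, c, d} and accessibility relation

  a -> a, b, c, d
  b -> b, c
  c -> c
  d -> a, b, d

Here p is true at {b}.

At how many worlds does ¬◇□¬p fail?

a: ◇□¬p is T. ✗
b: ◇□¬p is T. ✗
c: ◇□¬p is T. ✗
d: ◇□¬p is F. ✓
Satisfying worlds: {d}.
So ¬◇□¬p fails at the other 3 worlds.

3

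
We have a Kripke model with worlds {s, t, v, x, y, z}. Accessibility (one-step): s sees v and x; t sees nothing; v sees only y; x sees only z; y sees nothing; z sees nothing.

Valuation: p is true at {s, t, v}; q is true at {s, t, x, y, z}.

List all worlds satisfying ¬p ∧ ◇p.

∅

s: ¬p is F, ◇p is T. ✗
t: ¬p is F, ◇p is F. ✗
v: ¬p is F, ◇p is F. ✗
x: ¬p is T, ◇p is F. ✗
y: ¬p is T, ◇p is F. ✗
z: ¬p is T, ◇p is F. ✗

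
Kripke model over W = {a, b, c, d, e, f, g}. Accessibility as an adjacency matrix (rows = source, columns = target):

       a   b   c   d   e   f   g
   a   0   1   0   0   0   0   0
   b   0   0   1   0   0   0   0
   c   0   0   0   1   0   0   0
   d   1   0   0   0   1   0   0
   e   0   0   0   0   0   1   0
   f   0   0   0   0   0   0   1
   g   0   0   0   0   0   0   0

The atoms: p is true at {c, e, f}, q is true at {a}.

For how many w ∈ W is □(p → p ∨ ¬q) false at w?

0

a: successors {b}; p → p ∨ ¬q there: b:T. ✓
b: successors {c}; p → p ∨ ¬q there: c:T. ✓
c: successors {d}; p → p ∨ ¬q there: d:T. ✓
d: successors {a, e}; p → p ∨ ¬q there: a:T, e:T. ✓
e: successors {f}; p → p ∨ ¬q there: f:T. ✓
f: successors {g}; p → p ∨ ¬q there: g:T. ✓
g: no successors, so □(p → p ∨ ¬q) holds vacuously. ✓
Satisfying worlds: {a, b, c, d, e, f, g}.
So □(p → p ∨ ¬q) fails at the other 0 worlds.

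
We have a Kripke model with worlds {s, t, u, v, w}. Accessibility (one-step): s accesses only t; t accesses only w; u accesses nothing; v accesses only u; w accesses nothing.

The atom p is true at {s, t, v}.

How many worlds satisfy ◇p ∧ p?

s: ◇p is T, p is T. ✓
t: ◇p is F, p is T. ✗
u: ◇p is F, p is F. ✗
v: ◇p is F, p is T. ✗
w: ◇p is F, p is F. ✗
Satisfying worlds: {s}.

1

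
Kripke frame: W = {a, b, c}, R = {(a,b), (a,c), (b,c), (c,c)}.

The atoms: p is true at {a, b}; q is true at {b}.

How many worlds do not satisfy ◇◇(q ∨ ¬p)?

0

a: successors {b, c}; ◇(q ∨ ¬p) there: b:T, c:T. ✓
b: successors {c}; ◇(q ∨ ¬p) there: c:T. ✓
c: successors {c}; ◇(q ∨ ¬p) there: c:T. ✓
Satisfying worlds: {a, b, c}.
So ◇◇(q ∨ ¬p) fails at the other 0 worlds.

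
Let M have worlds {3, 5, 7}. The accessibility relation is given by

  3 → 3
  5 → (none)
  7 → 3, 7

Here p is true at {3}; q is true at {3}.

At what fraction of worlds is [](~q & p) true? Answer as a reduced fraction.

1/3

3: successors {3}; ~q & p there: 3:F. ✗
5: no successors, so [](~q & p) holds vacuously. ✓
7: successors {3, 7}; ~q & p there: 3:F, 7:F. ✗
That's 1 of 3 worlds, so 1/3.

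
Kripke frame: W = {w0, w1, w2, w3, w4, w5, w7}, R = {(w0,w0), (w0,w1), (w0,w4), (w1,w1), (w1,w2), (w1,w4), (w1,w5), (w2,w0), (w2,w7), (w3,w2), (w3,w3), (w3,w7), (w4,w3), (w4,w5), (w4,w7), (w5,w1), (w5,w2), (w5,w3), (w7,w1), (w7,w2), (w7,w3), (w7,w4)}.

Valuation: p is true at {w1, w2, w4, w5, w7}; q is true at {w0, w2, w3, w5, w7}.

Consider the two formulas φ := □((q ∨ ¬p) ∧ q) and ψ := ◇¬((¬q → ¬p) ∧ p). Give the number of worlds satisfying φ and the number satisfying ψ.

For □((q ∨ ¬p) ∧ q):
w0: successors {w0, w1, w4}; (q ∨ ¬p) ∧ q there: w0:T, w1:F, w4:F. ✗
w1: successors {w1, w2, w4, w5}; (q ∨ ¬p) ∧ q there: w1:F, w2:T, w4:F, w5:T. ✗
w2: successors {w0, w7}; (q ∨ ¬p) ∧ q there: w0:T, w7:T. ✓
w3: successors {w2, w3, w7}; (q ∨ ¬p) ∧ q there: w2:T, w3:T, w7:T. ✓
w4: successors {w3, w5, w7}; (q ∨ ¬p) ∧ q there: w3:T, w5:T, w7:T. ✓
w5: successors {w1, w2, w3}; (q ∨ ¬p) ∧ q there: w1:F, w2:T, w3:T. ✗
w7: successors {w1, w2, w3, w4}; (q ∨ ¬p) ∧ q there: w1:F, w2:T, w3:T, w4:F. ✗
— 3 worlds.
For ◇¬((¬q → ¬p) ∧ p):
w0: successors {w0, w1, w4}; ¬((¬q → ¬p) ∧ p) there: w0:T, w1:T, w4:T. ✓
w1: successors {w1, w2, w4, w5}; ¬((¬q → ¬p) ∧ p) there: w1:T, w2:F, w4:T, w5:F. ✓
w2: successors {w0, w7}; ¬((¬q → ¬p) ∧ p) there: w0:T, w7:F. ✓
w3: successors {w2, w3, w7}; ¬((¬q → ¬p) ∧ p) there: w2:F, w3:T, w7:F. ✓
w4: successors {w3, w5, w7}; ¬((¬q → ¬p) ∧ p) there: w3:T, w5:F, w7:F. ✓
w5: successors {w1, w2, w3}; ¬((¬q → ¬p) ∧ p) there: w1:T, w2:F, w3:T. ✓
w7: successors {w1, w2, w3, w4}; ¬((¬q → ¬p) ∧ p) there: w1:T, w2:F, w3:T, w4:T. ✓
— 7 worlds.

3 and 7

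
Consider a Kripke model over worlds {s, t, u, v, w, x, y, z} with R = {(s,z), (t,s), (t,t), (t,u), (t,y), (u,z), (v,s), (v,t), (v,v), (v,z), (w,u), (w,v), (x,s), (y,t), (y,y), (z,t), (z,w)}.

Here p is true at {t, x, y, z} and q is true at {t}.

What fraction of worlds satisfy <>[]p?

s: successors {z}; []p there: z:F. ✗
t: successors {s, t, u, y}; []p there: s:T, t:F, u:T, y:T. ✓
u: successors {z}; []p there: z:F. ✗
v: successors {s, t, v, z}; []p there: s:T, t:F, v:F, z:F. ✓
w: successors {u, v}; []p there: u:T, v:F. ✓
x: successors {s}; []p there: s:T. ✓
y: successors {t, y}; []p there: t:F, y:T. ✓
z: successors {t, w}; []p there: t:F, w:F. ✗
That's 5 of 8 worlds, so 5/8.

5/8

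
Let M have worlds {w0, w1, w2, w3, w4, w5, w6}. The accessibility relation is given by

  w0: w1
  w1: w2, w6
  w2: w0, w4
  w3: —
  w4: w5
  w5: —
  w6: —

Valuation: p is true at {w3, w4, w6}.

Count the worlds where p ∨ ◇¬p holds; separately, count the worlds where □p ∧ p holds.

6 and 2

For p ∨ ◇¬p:
w0: p is F, ◇¬p is T. ✓
w1: p is F, ◇¬p is T. ✓
w2: p is F, ◇¬p is T. ✓
w3: p is T, ◇¬p is F. ✓
w4: p is T, ◇¬p is T. ✓
w5: p is F, ◇¬p is F. ✗
w6: p is T, ◇¬p is F. ✓
— 6 worlds.
For □p ∧ p:
w0: □p is F, p is F. ✗
w1: □p is F, p is F. ✗
w2: □p is F, p is F. ✗
w3: □p is T, p is T. ✓
w4: □p is F, p is T. ✗
w5: □p is T, p is F. ✗
w6: □p is T, p is T. ✓
— 2 worlds.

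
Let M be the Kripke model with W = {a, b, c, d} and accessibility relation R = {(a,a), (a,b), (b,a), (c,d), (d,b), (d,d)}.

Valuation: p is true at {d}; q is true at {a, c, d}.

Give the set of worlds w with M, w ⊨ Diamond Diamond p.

a: successors {a, b}; Diamond p there: a:F, b:F. ✗
b: successors {a}; Diamond p there: a:F. ✗
c: successors {d}; Diamond p there: d:T. ✓
d: successors {b, d}; Diamond p there: b:F, d:T. ✓

{c, d}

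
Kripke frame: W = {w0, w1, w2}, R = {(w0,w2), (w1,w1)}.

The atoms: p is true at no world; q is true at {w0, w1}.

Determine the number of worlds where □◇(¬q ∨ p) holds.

1

w0: successors {w2}; ◇(¬q ∨ p) there: w2:F. ✗
w1: successors {w1}; ◇(¬q ∨ p) there: w1:F. ✗
w2: no successors, so □◇(¬q ∨ p) holds vacuously. ✓
Satisfying worlds: {w2}.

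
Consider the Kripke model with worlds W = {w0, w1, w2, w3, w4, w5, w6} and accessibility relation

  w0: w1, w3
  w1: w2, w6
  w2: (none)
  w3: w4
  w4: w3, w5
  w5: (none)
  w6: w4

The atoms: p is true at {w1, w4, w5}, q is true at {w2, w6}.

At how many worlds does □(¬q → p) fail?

w0: successors {w1, w3}; ¬q → p there: w1:T, w3:F. ✗
w1: successors {w2, w6}; ¬q → p there: w2:T, w6:T. ✓
w2: no successors, so □(¬q → p) holds vacuously. ✓
w3: successors {w4}; ¬q → p there: w4:T. ✓
w4: successors {w3, w5}; ¬q → p there: w3:F, w5:T. ✗
w5: no successors, so □(¬q → p) holds vacuously. ✓
w6: successors {w4}; ¬q → p there: w4:T. ✓
Satisfying worlds: {w1, w2, w3, w5, w6}.
So □(¬q → p) fails at the other 2 worlds.

2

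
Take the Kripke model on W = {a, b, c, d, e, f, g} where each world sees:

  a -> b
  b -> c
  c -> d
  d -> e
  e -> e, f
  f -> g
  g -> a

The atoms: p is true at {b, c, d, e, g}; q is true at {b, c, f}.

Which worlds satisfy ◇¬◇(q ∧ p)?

{b, c, d, e, f}

a: successors {b}; ¬◇(q ∧ p) there: b:F. ✗
b: successors {c}; ¬◇(q ∧ p) there: c:T. ✓
c: successors {d}; ¬◇(q ∧ p) there: d:T. ✓
d: successors {e}; ¬◇(q ∧ p) there: e:T. ✓
e: successors {e, f}; ¬◇(q ∧ p) there: e:T, f:T. ✓
f: successors {g}; ¬◇(q ∧ p) there: g:T. ✓
g: successors {a}; ¬◇(q ∧ p) there: a:F. ✗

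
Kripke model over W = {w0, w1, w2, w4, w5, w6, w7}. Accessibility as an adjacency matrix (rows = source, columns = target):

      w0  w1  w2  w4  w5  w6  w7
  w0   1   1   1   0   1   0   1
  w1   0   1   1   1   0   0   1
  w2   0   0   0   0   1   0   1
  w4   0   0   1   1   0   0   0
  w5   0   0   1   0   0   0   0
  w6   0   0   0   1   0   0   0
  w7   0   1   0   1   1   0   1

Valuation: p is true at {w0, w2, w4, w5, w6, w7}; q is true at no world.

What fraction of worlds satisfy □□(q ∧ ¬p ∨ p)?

w0: successors {w0, w1, w2, w5, w7}; □(q ∧ ¬p ∨ p) there: w0:F, w1:F, w2:T, w5:T, w7:F. ✗
w1: successors {w1, w2, w4, w7}; □(q ∧ ¬p ∨ p) there: w1:F, w2:T, w4:T, w7:F. ✗
w2: successors {w5, w7}; □(q ∧ ¬p ∨ p) there: w5:T, w7:F. ✗
w4: successors {w2, w4}; □(q ∧ ¬p ∨ p) there: w2:T, w4:T. ✓
w5: successors {w2}; □(q ∧ ¬p ∨ p) there: w2:T. ✓
w6: successors {w4}; □(q ∧ ¬p ∨ p) there: w4:T. ✓
w7: successors {w1, w4, w5, w7}; □(q ∧ ¬p ∨ p) there: w1:F, w4:T, w5:T, w7:F. ✗
That's 3 of 7 worlds, so 3/7.

3/7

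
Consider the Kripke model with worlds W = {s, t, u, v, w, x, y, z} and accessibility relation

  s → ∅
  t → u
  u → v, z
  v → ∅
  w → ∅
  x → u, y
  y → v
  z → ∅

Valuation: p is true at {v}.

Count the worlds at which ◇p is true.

s: no successors, so ◇p fails. ✗
t: successors {u}; p there: u:F. ✗
u: successors {v, z}; p there: v:T, z:F. ✓
v: no successors, so ◇p fails. ✗
w: no successors, so ◇p fails. ✗
x: successors {u, y}; p there: u:F, y:F. ✗
y: successors {v}; p there: v:T. ✓
z: no successors, so ◇p fails. ✗
Satisfying worlds: {u, y}.

2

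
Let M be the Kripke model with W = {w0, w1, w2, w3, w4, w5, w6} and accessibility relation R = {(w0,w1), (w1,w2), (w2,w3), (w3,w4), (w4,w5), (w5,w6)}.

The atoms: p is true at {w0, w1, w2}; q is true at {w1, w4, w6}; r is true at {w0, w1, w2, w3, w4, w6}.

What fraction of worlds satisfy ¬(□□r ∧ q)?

4/7

w0: □□r ∧ q is F. ✓
w1: □□r ∧ q is T. ✗
w2: □□r ∧ q is F. ✓
w3: □□r ∧ q is F. ✓
w4: □□r ∧ q is T. ✗
w5: □□r ∧ q is F. ✓
w6: □□r ∧ q is T. ✗
That's 4 of 7 worlds, so 4/7.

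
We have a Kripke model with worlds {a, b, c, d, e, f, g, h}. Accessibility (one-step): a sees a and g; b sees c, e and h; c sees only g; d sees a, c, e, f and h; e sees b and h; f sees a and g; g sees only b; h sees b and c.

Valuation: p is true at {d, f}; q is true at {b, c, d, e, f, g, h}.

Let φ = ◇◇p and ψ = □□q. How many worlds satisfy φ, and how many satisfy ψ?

For ◇◇p:
a: successors {a, g}; ◇p there: a:F, g:F. ✗
b: successors {c, e, h}; ◇p there: c:F, e:F, h:F. ✗
c: successors {g}; ◇p there: g:F. ✗
d: successors {a, c, e, f, h}; ◇p there: a:F, c:F, e:F, f:F, h:F. ✗
e: successors {b, h}; ◇p there: b:F, h:F. ✗
f: successors {a, g}; ◇p there: a:F, g:F. ✗
g: successors {b}; ◇p there: b:F. ✗
h: successors {b, c}; ◇p there: b:F, c:F. ✗
— 0 worlds.
For □□q:
a: successors {a, g}; □q there: a:F, g:T. ✗
b: successors {c, e, h}; □q there: c:T, e:T, h:T. ✓
c: successors {g}; □q there: g:T. ✓
d: successors {a, c, e, f, h}; □q there: a:F, c:T, e:T, f:F, h:T. ✗
e: successors {b, h}; □q there: b:T, h:T. ✓
f: successors {a, g}; □q there: a:F, g:T. ✗
g: successors {b}; □q there: b:T. ✓
h: successors {b, c}; □q there: b:T, c:T. ✓
— 5 worlds.

0 and 5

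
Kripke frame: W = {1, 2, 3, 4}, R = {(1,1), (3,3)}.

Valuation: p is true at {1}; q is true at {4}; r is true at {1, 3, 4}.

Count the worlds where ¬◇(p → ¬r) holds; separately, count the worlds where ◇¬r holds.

For ¬◇(p → ¬r):
1: ◇(p → ¬r) is F. ✓
2: ◇(p → ¬r) is F. ✓
3: ◇(p → ¬r) is T. ✗
4: ◇(p → ¬r) is F. ✓
— 3 worlds.
For ◇¬r:
1: successors {1}; ¬r there: 1:F. ✗
2: no successors, so ◇¬r fails. ✗
3: successors {3}; ¬r there: 3:F. ✗
4: no successors, so ◇¬r fails. ✗
— 0 worlds.

3 and 0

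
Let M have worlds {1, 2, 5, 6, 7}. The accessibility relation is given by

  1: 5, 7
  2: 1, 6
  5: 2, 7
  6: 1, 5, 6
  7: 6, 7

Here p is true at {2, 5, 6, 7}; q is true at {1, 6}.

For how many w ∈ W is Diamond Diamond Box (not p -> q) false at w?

0

1: successors {5, 7}; Diamond Box (not p -> q) there: 5:T, 7:T. ✓
2: successors {1, 6}; Diamond Box (not p -> q) there: 1:T, 6:T. ✓
5: successors {2, 7}; Diamond Box (not p -> q) there: 2:T, 7:T. ✓
6: successors {1, 5, 6}; Diamond Box (not p -> q) there: 1:T, 5:T, 6:T. ✓
7: successors {6, 7}; Diamond Box (not p -> q) there: 6:T, 7:T. ✓
Satisfying worlds: {1, 2, 5, 6, 7}.
So Diamond Diamond Box (not p -> q) fails at the other 0 worlds.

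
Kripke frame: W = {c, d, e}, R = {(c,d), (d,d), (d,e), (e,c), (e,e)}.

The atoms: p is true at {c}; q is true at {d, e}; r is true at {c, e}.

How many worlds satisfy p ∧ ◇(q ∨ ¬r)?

c: p is T, ◇(q ∨ ¬r) is T. ✓
d: p is F, ◇(q ∨ ¬r) is T. ✗
e: p is F, ◇(q ∨ ¬r) is T. ✗
Satisfying worlds: {c}.

1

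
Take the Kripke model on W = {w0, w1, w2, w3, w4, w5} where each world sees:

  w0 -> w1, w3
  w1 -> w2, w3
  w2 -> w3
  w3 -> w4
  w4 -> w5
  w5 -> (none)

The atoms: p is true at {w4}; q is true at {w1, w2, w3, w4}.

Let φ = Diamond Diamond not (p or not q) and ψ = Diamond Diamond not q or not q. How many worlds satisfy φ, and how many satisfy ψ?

2 and 3

For Diamond Diamond not (p or not q):
w0: successors {w1, w3}; Diamond not (p or not q) there: w1:T, w3:F. ✓
w1: successors {w2, w3}; Diamond not (p or not q) there: w2:T, w3:F. ✓
w2: successors {w3}; Diamond not (p or not q) there: w3:F. ✗
w3: successors {w4}; Diamond not (p or not q) there: w4:F. ✗
w4: successors {w5}; Diamond not (p or not q) there: w5:F. ✗
w5: no successors, so Diamond Diamond not (p or not q) fails. ✗
— 2 worlds.
For Diamond Diamond not q or not q:
w0: Diamond Diamond not q is F, not q is T. ✓
w1: Diamond Diamond not q is F, not q is F. ✗
w2: Diamond Diamond not q is F, not q is F. ✗
w3: Diamond Diamond not q is T, not q is F. ✓
w4: Diamond Diamond not q is F, not q is F. ✗
w5: Diamond Diamond not q is F, not q is T. ✓
— 3 worlds.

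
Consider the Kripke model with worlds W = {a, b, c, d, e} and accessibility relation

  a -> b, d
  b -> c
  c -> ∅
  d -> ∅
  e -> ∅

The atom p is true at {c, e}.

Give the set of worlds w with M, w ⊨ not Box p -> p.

a: not Box p is T, p is F. ✗
b: not Box p is F, p is F. ✓
c: not Box p is F, p is T. ✓
d: not Box p is F, p is F. ✓
e: not Box p is F, p is T. ✓

{b, c, d, e}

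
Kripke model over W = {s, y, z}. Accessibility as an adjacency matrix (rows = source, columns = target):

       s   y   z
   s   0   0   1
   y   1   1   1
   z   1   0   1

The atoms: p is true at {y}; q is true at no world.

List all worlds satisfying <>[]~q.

s: successors {z}; []~q there: z:T. ✓
y: successors {s, y, z}; []~q there: s:T, y:T, z:T. ✓
z: successors {s, z}; []~q there: s:T, z:T. ✓

{s, y, z}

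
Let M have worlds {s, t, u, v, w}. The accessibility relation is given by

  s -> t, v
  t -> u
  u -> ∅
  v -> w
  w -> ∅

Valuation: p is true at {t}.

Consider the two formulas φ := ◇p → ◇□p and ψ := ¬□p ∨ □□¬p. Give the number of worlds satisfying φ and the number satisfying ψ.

For ◇p → ◇□p:
s: ◇p is T, ◇□p is F. ✗
t: ◇p is F, ◇□p is T. ✓
u: ◇p is F, ◇□p is F. ✓
v: ◇p is F, ◇□p is T. ✓
w: ◇p is F, ◇□p is F. ✓
— 4 worlds.
For ¬□p ∨ □□¬p:
s: ¬□p is T, □□¬p is T. ✓
t: ¬□p is T, □□¬p is T. ✓
u: ¬□p is F, □□¬p is T. ✓
v: ¬□p is T, □□¬p is T. ✓
w: ¬□p is F, □□¬p is T. ✓
— 5 worlds.

4 and 5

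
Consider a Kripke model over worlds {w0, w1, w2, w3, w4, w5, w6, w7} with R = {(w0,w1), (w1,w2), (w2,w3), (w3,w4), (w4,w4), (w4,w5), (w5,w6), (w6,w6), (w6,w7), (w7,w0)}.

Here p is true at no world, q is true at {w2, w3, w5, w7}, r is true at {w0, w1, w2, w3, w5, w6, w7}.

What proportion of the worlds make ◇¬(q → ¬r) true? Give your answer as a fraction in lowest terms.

1/2

w0: successors {w1}; ¬(q → ¬r) there: w1:F. ✗
w1: successors {w2}; ¬(q → ¬r) there: w2:T. ✓
w2: successors {w3}; ¬(q → ¬r) there: w3:T. ✓
w3: successors {w4}; ¬(q → ¬r) there: w4:F. ✗
w4: successors {w4, w5}; ¬(q → ¬r) there: w4:F, w5:T. ✓
w5: successors {w6}; ¬(q → ¬r) there: w6:F. ✗
w6: successors {w6, w7}; ¬(q → ¬r) there: w6:F, w7:T. ✓
w7: successors {w0}; ¬(q → ¬r) there: w0:F. ✗
That's 4 of 8 worlds, so 4/8 = 1/2.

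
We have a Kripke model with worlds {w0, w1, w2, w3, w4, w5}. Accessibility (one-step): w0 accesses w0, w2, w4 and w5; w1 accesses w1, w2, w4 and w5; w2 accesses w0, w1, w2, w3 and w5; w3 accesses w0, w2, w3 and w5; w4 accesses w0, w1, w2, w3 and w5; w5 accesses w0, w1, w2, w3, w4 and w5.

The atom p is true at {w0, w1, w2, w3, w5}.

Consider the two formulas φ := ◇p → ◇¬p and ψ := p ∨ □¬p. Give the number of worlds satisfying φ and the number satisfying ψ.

3 and 5

For ◇p → ◇¬p:
w0: ◇p is T, ◇¬p is T. ✓
w1: ◇p is T, ◇¬p is T. ✓
w2: ◇p is T, ◇¬p is F. ✗
w3: ◇p is T, ◇¬p is F. ✗
w4: ◇p is T, ◇¬p is F. ✗
w5: ◇p is T, ◇¬p is T. ✓
— 3 worlds.
For p ∨ □¬p:
w0: p is T, □¬p is F. ✓
w1: p is T, □¬p is F. ✓
w2: p is T, □¬p is F. ✓
w3: p is T, □¬p is F. ✓
w4: p is F, □¬p is F. ✗
w5: p is T, □¬p is F. ✓
— 5 worlds.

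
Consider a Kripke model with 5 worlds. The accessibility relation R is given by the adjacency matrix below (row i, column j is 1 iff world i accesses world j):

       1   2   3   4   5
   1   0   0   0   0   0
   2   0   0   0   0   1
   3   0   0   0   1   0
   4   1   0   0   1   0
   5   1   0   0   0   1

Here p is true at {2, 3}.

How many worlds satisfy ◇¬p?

1: no successors, so ◇¬p fails. ✗
2: successors {5}; ¬p there: 5:T. ✓
3: successors {4}; ¬p there: 4:T. ✓
4: successors {1, 4}; ¬p there: 1:T, 4:T. ✓
5: successors {1, 5}; ¬p there: 1:T, 5:T. ✓
Satisfying worlds: {2, 3, 4, 5}.

4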